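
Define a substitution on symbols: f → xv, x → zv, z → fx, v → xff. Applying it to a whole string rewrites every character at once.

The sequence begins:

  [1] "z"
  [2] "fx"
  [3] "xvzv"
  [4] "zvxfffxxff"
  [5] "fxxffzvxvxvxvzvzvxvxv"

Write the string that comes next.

Rewriting the 21 symbols of fxxffzvxvxvxvzvzvxvxv one by one yields xv zv zv xv xv fx xff zv xff zv xff zv xff fx xff fx xff zv xff zv xff; concatenated:

xvzvzvxvxvfxxffzvxffzvxffzvxfffxxfffxxffzvxffzvxff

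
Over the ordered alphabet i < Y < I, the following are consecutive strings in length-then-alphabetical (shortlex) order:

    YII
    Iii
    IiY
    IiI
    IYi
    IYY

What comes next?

IYI

Find the rightmost character of IYY below I, bump it to the next letter, and reset everything to its right to i.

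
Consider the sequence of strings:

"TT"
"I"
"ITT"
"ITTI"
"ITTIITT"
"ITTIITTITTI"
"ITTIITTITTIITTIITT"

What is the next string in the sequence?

From term 3 onward, concatenate the last term with the second-to-last: I·TT = ITT, ITT·I = ITTI, …
Continuing: ITTIITTITTIITTIITT · ITTIITTITTI gives term 8.

ITTIITTITTIITTIITTITTIITTITTI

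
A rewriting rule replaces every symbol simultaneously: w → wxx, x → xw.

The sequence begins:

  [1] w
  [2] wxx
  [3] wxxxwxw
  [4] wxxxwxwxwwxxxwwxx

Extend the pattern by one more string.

wxxxwxwxwwxxxwwxxxwwxxwxxxwxwxwwxxwxxxwxw

Replace each of the 17 characters of wxxxwxwxwwxxxwwxx in place — wxx xw xw xw wxx xw wxx xw wxx wxx xw xw xw wxx wxx xw xw — and concatenate.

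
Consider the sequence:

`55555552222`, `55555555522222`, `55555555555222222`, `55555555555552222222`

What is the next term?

The n-th term is 2n+1 5's then n+1 2's, where the shown terms are n = 3, 4, 5, 6.
Setting n = 7 gives 15, 8 characters in each block.

55555555555555522222222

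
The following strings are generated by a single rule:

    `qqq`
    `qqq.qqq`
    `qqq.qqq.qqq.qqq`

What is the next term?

qqq.qqq.qqq.qqq.qqq.qqq.qqq.qqq

s(k+1) = s(k)·.·s(k) — each term doubles the last with '.' between the halves.
So the next term is two copies of qqq.qqq.qqq.qqq with '.' between the halves.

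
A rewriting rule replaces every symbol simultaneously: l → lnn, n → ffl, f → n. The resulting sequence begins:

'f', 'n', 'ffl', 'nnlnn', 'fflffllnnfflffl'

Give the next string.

Rewriting the 15 symbols of fflffllnnfflffl one by one yields n n lnn n n lnn lnn ffl ffl n n lnn n n lnn; concatenated:

nnlnnnnlnnlnnfflfflnnlnnnnlnn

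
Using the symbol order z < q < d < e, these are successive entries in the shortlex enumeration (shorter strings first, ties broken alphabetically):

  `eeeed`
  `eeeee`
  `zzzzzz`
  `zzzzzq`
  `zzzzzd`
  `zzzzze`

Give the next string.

Find the rightmost character of zzzzze below e, bump it to the next letter, and reset everything to its right to z.

zzzzqz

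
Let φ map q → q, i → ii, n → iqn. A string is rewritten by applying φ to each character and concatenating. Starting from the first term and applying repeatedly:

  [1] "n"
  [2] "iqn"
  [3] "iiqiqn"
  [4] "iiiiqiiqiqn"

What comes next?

iiiiiiiiqiiiiqiiqiqn

Apply φ to iiiiqiiqiqn symbol by symbol: i→ii, i→ii, i→ii, i→ii, q→q, i→ii, i→ii, q→q, i→ii, q→q, n→iqn; joined: ii ii ii ii q ii ii q ii q iqn.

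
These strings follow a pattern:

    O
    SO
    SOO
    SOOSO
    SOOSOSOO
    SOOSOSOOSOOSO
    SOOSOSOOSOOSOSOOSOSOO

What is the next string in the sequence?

This is a Fibonacci-style word recurrence s(k) = s(k−1)·s(k−2): e.g. SO·O = SOO.
Continuing: SOOSOSOOSOOSOSOOSOSOO · SOOSOSOOSOOSO gives term 8.

SOOSOSOOSOOSOSOOSOSOOSOOSOSOOSOOSO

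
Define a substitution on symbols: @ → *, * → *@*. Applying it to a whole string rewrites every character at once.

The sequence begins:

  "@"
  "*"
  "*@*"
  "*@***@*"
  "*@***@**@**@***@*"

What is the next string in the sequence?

Replace each of the 17 characters of *@***@**@**@***@* in place — *@* * *@* *@* *@* * *@* *@* * *@* *@* * *@* *@* *@* * *@* — and concatenate.

*@***@**@**@***@**@***@**@***@**@**@***@*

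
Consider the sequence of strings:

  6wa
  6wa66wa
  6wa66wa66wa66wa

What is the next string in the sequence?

s(k+1) = s(k)·6·s(k) — each term doubles the last with '6' between the halves.
Doubling 6wa66wa66wa66wa with '6' between the halves:

6wa66wa66wa66wa66wa66wa66wa66wa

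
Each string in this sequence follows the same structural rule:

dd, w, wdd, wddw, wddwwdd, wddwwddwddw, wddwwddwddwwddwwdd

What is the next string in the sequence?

wddwwddwddwwddwwddwddwwddwddw

This is a Fibonacci-style word recurrence s(k) = s(k−1)·s(k−2): e.g. w·dd = wdd.
So term 8 is wddwwddwddwwddwwdd·wddwwddwddw.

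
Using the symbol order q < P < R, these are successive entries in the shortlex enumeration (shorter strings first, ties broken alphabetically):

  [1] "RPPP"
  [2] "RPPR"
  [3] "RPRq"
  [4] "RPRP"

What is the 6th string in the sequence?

Stepping forward 2 times from RPRP: RPRP → RPRR, then the target.

RRqq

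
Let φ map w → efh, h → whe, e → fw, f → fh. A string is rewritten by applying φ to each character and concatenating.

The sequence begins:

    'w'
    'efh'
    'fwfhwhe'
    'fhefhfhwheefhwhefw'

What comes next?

Applying the rule to each of the 18 symbols of fhefhfhwheefhwhefw gives the pieces fh whe fw fh whe fh whe efh whe fw fw fh whe efh whe fw fh efh, which concatenate to the answer.

fhwhefwfhwhefhwheefhwhefwfwfhwheefhwhefwfhefh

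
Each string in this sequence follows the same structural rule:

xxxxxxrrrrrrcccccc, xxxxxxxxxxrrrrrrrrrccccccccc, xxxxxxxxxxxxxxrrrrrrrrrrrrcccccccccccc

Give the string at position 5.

xxxxxxxxxxxxxxxxxxxxxxrrrrrrrrrrrrrrrrrrcccccccccccccccccc

Reading off run lengths: x runs 6, 10, 14; r runs 6, 9, 12; c runs 6, 9, 12 — each is linear in n, where the shown terms are n = 2, 3, 4.
At n = 6 the blocks have lengths 22, 18, 18.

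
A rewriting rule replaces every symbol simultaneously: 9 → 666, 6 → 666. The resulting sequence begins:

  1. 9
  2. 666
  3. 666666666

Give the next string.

666666666666666666666666666

Rewriting each symbol of 666666666: 6→666, 6→666, 6→666, 6→666, 6→666, 6→666, 6→666, 6→666, 6→666, which concatenates to 666 666 666 666 666 666 666 666 666.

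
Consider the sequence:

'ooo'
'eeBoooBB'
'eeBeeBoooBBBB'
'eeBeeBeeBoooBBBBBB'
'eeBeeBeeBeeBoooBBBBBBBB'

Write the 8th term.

Every step adds eeB to the front and BB to the end of the previous string.
From eeBeeBeeBeeBoooBBBBBBBB, 3 further steps: eeBeeBeeBeeBoooBBBBBBBB → eeBeeBeeBeeBeeBoooBBBBBBBBBB → eeBeeBeeBeeBeeBeeBoooBBBBBBBBBBBB → (answer).

eeBeeBeeBeeBeeBeeBeeBoooBBBBBBBBBBBBBB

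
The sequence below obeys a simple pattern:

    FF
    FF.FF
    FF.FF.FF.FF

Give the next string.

FF.FF.FF.FF.FF.FF.FF.FF

Every step duplicates the string with '.' between the halves.
So the next term is two copies of FF.FF.FF.FF with '.' between the halves.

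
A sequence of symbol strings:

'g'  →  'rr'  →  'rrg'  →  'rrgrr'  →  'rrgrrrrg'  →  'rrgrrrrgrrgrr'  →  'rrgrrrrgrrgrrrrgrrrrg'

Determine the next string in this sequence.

Each term (from the third on) is the previous term followed by the one before it: term 3 = rr·g = rrg.
The next term joins rrgrrrrgrrgrrrrgrrrrg and rrgrrrrgrrgrr.

rrgrrrrgrrgrrrrgrrrrgrrgrrrrgrrgrr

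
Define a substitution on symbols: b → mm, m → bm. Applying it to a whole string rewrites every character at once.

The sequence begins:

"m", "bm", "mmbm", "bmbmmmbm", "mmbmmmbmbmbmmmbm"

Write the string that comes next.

Applying the rule to each of the 16 symbols of mmbmmmbmbmbmmmbm gives the pieces bm bm mm bm bm bm mm bm mm bm mm bm bm bm mm bm, which concatenate to the answer.

bmbmmmbmbmbmmmbmmmbmmmbmbmbmmmbm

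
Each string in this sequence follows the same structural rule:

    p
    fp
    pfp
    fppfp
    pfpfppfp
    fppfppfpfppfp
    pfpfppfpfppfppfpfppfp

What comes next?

Each term (from the third on) is the two preceding terms concatenated in order: term 3 = p·fp = pfp.
So term 8 is fppfppfpfppfp·pfpfppfpfppfppfpfppfp.

fppfppfpfppfppfpfppfpfppfppfpfppfp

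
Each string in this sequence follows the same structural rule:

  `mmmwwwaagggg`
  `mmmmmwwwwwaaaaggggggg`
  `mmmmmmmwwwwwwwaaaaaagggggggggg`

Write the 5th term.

Reading off run lengths: m runs 3, 5, 7; w runs 3, 5, 7; a runs 2, 4, 6; g runs 4, 7, 10 — each is linear in n (n = 1, 2, …).
Setting n = 5 gives 11, 11, 10, 16 characters in each block.

mmmmmmmmmmmwwwwwwwwwwwaaaaaaaaaagggggggggggggggg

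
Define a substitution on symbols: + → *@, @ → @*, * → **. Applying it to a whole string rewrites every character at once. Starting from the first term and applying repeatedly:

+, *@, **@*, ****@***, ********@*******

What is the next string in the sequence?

****************@***************

Replace each of the 16 characters of ********@******* in place — ** ** ** ** ** ** ** ** @* ** ** ** ** ** ** ** — and concatenate.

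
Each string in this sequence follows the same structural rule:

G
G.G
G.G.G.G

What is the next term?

G.G.G.G.G.G.G.G

Every step duplicates the string with '.' between the halves.
So the next term is two copies of G.G.G.G with '.' between the halves.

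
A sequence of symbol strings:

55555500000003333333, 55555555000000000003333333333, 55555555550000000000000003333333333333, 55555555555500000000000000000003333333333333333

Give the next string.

Reading off run lengths: 5 runs 6, 8, 10, 12; 0 runs 7, 11, 15, 19; 3 runs 7, 10, 13, 16 — each is linear in n, where the shown terms are n = 2, 3, 4, 5.
For the next term, n = 6, so the run lengths are 14, 23, 19.

55555555555555000000000000000000000003333333333333333333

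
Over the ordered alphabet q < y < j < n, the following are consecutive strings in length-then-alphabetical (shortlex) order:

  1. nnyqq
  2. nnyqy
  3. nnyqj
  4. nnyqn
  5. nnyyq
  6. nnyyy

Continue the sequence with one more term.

Find the rightmost character of nnyyy below n, bump it to the next letter, and reset everything to its right to q.

nnyyj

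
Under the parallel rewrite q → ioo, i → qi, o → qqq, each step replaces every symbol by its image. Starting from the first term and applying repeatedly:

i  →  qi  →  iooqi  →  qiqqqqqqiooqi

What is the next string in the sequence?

φ(qiqqqqqqiooqi) expands symbol-by-symbol to ioo qi ioo ioo ioo ioo ioo ioo qi qqq qqq ioo qi; joining the 13 pieces gives the next term.

iooqiiooiooiooiooiooiooqiqqqqqqiooqi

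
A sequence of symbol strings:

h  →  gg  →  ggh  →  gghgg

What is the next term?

This is a Fibonacci-style word recurrence s(k) = s(k−1)·s(k−2): e.g. gg·h = ggh.
The next term joins gghgg and ggh.

gghggggh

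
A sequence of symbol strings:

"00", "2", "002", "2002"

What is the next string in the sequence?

0022002

This is a Fibonacci-style word recurrence s(k) = s(k−2)·s(k−1): e.g. 00·2 = 002.
So term 5 is 002·2002.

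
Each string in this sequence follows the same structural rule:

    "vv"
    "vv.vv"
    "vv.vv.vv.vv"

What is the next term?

vv.vv.vv.vv.vv.vv.vv.vv

s(k+1) = s(k)·.·s(k) — each term doubles the last with '.' between the halves.
One more doubling of vv.vv.vv.vv gives the answer.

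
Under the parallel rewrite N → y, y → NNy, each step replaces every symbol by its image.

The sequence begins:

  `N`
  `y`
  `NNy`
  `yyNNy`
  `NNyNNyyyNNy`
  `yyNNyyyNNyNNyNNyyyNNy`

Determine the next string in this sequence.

φ(yyNNyyyNNyNNyNNyyyNNy) expands symbol-by-symbol to NNy NNy y y NNy NNy NNy y y NNy y y NNy y y NNy NNy NNy y y NNy; joining the 21 pieces gives the next term.

NNyNNyyyNNyNNyNNyyyNNyyyNNyyyNNyNNyNNyyyNNy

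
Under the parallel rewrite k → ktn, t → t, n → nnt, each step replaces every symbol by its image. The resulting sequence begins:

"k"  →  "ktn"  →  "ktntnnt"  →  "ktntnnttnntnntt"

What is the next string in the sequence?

ktntnnttnntnntttnntnnttnntnnttt

Applying the rule to each of the 15 symbols of ktntnnttnntnntt gives the pieces ktn t nnt t nnt nnt t t nnt nnt t nnt nnt t t, which concatenate to the answer.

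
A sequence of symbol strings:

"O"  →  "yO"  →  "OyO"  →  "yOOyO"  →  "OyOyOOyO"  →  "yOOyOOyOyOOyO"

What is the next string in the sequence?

This is a Fibonacci-style word recurrence s(k) = s(k−2)·s(k−1): e.g. O·yO = OyO.
So term 7 is OyOyOOyO·yOOyOOyOyOOyO.

OyOyOOyOyOOyOOyOyOOyO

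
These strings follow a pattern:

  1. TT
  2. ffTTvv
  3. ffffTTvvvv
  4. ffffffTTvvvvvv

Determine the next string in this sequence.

Each term wraps the previous one in ff on the left and vv on the right.
Applying this once more to ffffffTTvvvvvv:

ffffffffTTvvvvvvvv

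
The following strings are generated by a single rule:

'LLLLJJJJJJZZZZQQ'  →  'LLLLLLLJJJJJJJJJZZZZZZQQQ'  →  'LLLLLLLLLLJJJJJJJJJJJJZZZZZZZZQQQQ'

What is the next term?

LLLLLLLLLLLLLJJJJJJJJJJJJJJJZZZZZZZZZZQQQQQ

Reading off run lengths: L runs 4, 7, 10; J runs 6, 9, 12; Z runs 4, 6, 8; Q runs 2, 3, 4 — each is linear in n, where the shown terms are n = 2, 3, 4.
At n = 5 the blocks have lengths 13, 15, 10, 5.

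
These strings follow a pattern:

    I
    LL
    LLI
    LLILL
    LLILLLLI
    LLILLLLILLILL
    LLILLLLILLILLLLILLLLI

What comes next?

LLILLLLILLILLLLILLLLILLILLLLILLILL

This is a Fibonacci-style word recurrence s(k) = s(k−1)·s(k−2): e.g. LL·I = LLI.
Continuing: LLILLLLILLILLLLILLLLI · LLILLLLILLILL gives term 8.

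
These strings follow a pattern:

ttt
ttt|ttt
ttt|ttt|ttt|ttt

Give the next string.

ttt|ttt|ttt|ttt|ttt|ttt|ttt|ttt

s(k+1) = s(k)·|·s(k) — each term doubles the last with '|' between the halves.
So the next term is two copies of ttt|ttt|ttt|ttt with '|' between the halves.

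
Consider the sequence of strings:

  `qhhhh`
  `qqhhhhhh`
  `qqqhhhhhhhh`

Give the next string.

Reading off run lengths: q runs 1, 2, 3; h runs 4, 6, 8 — each is linear in n, where the shown terms are n = 2, 3, 4.
For the next term, n = 5, so the run lengths are 4, 10.

qqqqhhhhhhhhhh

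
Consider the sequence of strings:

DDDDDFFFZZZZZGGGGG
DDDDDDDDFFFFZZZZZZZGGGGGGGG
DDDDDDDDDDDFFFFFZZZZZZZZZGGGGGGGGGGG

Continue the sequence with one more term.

DDDDDDDDDDDDDDFFFFFFZZZZZZZZZZZGGGGGGGGGGGGGG

The n-th term is 3n+2 D's then n+2 F's then 2n+3 Z's then 3n+2 G's (n = 1, 2, …).
At n = 4 the blocks have lengths 14, 6, 11, 14.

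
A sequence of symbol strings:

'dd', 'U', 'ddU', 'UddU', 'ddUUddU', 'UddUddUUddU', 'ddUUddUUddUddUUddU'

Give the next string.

From term 3 onward, concatenate the second-to-last term with the last: dd·U = ddU, U·ddU = UddU, …
So term 8 is UddUddUUddU·ddUUddUUddUddUUddU.

UddUddUUddUddUUddUUddUddUUddU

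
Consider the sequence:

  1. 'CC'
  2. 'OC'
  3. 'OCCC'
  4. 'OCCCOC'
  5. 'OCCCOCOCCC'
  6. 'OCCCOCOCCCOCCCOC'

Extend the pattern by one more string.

OCCCOCOCCCOCCCOCOCCCOCOCCC

From term 3 onward, concatenate the last term with the second-to-last: OC·CC = OCCC, OCCC·OC = OCCCOC, …
Continuing: OCCCOCOCCCOCCCOC · OCCCOCOCCC gives term 7.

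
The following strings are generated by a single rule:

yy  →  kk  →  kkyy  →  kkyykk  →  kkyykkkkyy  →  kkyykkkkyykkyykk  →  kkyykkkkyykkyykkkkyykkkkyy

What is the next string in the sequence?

Each term (from the third on) is the previous term followed by the one before it: term 3 = kk·yy = kkyy.
Continuing: kkyykkkkyykkyykkkkyykkkkyy · kkyykkkkyykkyykk gives term 8.

kkyykkkkyykkyykkkkyykkkkyykkyykkkkyykkyykk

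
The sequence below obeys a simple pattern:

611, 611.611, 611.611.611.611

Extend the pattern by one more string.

611.611.611.611.611.611.611.611

Each string is two copies of the previous one joined by '.'.
One more doubling of 611.611.611.611 gives the answer.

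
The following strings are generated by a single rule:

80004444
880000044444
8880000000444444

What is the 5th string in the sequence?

888880000000000044444444

Reading off run lengths: 8 runs 1, 2, 3; 0 runs 3, 5, 7; 4 runs 4, 5, 6 — each is linear in n, where the shown terms are n = 2, 3, 4.
For term 5, n = 6, so the run lengths are 5, 11, 8.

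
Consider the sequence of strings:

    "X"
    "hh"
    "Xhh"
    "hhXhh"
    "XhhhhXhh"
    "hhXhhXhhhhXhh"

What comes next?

XhhhhXhhhhXhhXhhhhXhh

This is a Fibonacci-style word recurrence s(k) = s(k−2)·s(k−1): e.g. X·hh = Xhh.
Continuing: XhhhhXhh · hhXhhXhhhhXhh gives term 7.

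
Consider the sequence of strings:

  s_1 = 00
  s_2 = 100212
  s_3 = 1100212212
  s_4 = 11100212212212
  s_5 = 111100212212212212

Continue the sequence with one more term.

1111100212212212212212

Every step adds 1 to the front and 212 to the end of the previous string.
One more step from 111100212212212212 gives the answer.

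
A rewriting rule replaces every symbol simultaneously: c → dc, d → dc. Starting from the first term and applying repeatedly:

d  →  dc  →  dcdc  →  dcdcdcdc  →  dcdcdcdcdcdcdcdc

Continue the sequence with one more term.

dcdcdcdcdcdcdcdcdcdcdcdcdcdcdcdc

Replace each of the 16 characters of dcdcdcdcdcdcdcdc in place — dc dc dc dc dc dc dc dc dc dc dc dc dc dc dc dc — and concatenate.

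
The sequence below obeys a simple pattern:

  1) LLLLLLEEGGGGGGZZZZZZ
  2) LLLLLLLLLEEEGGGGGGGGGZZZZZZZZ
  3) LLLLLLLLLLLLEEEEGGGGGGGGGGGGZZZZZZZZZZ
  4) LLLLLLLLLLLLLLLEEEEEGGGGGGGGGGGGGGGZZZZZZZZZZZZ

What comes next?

LLLLLLLLLLLLLLLLLLEEEEEEGGGGGGGGGGGGGGGGGGZZZZZZZZZZZZZZ

Reading off run lengths: L runs 6, 9, 12, 15; E runs 2, 3, 4, 5; G runs 6, 9, 12, 15; Z runs 6, 8, 10, 12 — each is linear in n, where the shown terms are n = 2, 3, 4, 5.
At n = 6 the blocks have lengths 18, 6, 18, 14.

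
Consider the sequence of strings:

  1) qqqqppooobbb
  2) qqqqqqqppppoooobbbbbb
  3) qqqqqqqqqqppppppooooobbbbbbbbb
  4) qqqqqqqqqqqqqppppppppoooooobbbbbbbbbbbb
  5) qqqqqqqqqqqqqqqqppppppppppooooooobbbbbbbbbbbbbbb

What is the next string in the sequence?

Reading off run lengths: q runs 4, 7, 10, 13, 16; p runs 2, 4, 6, 8, 10; o runs 3, 4, 5, 6, 7; b runs 3, 6, 9, 12, 15 — each is linear in n (n = 1, 2, …).
Setting n = 6 gives 19, 12, 8, 18 characters in each block.

qqqqqqqqqqqqqqqqqqqppppppppppppoooooooobbbbbbbbbbbbbbbbbb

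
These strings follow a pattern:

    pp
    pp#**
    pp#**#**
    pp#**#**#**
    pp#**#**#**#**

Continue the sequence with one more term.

pp#**#**#**#**#**

Each term is the previous one with #** appended.
So the next term is pp#**#**#**#**·#**.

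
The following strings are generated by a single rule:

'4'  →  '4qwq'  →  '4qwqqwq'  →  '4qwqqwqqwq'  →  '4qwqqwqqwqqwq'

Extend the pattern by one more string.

4qwqqwqqwqqwqqwq

Every step adds qwq to the end: s(k+1) = s(k)·qwq.
One more step from 4qwqqwqqwqqwq gives the answer.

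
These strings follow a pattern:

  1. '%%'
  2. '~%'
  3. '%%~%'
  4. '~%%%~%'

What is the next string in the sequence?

%%~%~%%%~%

This is a Fibonacci-style word recurrence s(k) = s(k−2)·s(k−1): e.g. %%·~% = %%~%.
Continuing: %%~% · ~%%%~% gives term 5.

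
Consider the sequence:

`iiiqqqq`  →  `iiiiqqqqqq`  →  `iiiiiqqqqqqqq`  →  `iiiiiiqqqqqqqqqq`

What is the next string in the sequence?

The n-th term is n+1 i's then 2n q's, where the shown terms are n = 2, 3, 4, 5.
Setting n = 6 gives 7, 12 characters in each block.

iiiiiiiqqqqqqqqqqqq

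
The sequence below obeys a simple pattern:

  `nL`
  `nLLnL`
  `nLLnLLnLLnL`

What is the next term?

Each string is two copies of the previous one joined by 'L'.
Doubling nLLnLLnLLnL with 'L' between the halves:

nLLnLLnLLnLLnLLnLLnLLnL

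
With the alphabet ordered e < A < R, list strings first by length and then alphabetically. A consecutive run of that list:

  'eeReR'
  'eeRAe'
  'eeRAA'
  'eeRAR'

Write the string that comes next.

eeRRe

Find the rightmost character of eeRAR below R, bump it to the next letter, and reset everything to its right to e.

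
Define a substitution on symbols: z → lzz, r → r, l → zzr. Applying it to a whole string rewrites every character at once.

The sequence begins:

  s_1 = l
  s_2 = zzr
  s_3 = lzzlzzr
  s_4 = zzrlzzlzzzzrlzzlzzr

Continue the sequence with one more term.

lzzlzzrzzrlzzlzzzzrlzzlzzlzzlzzrzzrlzzlzzzzrlzzlzzr

φ(zzrlzzlzzzzrlzzlzzr) expands symbol-by-symbol to lzz lzz r zzr lzz lzz zzr lzz lzz lzz lzz r zzr lzz lzz zzr lzz lzz r; joining the 19 pieces gives the next term.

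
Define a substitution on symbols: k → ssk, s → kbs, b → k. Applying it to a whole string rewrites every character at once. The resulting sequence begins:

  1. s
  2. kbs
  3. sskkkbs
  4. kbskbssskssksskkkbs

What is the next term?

Rewriting the 19 symbols of kbskbssskssksskkkbs one by one yields ssk k kbs ssk k kbs kbs kbs ssk kbs kbs ssk kbs kbs ssk ssk ssk k kbs; concatenated:

sskkkbssskkkbskbskbssskkbskbssskkbskbssskssksskkkbs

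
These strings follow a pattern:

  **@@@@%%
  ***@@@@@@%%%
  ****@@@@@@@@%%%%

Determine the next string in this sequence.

*****@@@@@@@@@@%%%%%

Reading off run lengths: * runs 2, 3, 4; @ runs 4, 6, 8; % runs 2, 3, 4 — each is linear in n, where the shown terms are n = 2, 3, 4.
At n = 5 the blocks have lengths 5, 10, 5.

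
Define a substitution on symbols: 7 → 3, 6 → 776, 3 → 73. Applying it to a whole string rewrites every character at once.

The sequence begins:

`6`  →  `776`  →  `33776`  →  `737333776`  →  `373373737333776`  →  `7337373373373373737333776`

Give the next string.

Applying the rule to each of the 25 symbols of 7337373373373373737333776 gives the pieces 3 73 73 3 73 3 73 73 3 73 73 3 73 73 3 73 3 73 3 73 73 73 3 3 776, which concatenate to the answer.

37373373373733737337373373373373737333776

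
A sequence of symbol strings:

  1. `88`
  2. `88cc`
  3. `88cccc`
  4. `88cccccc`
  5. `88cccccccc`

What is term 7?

Every step adds cc to the end: s(k+1) = s(k)·cc.
From 88cccccccc, 2 further steps: 88cccccccc → 88cccccccccc → (answer).

88cccccccccccc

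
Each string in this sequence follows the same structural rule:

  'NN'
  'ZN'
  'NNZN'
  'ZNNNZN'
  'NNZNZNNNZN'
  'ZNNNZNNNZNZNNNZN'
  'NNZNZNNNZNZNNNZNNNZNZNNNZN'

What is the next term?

ZNNNZNNNZNZNNNZNNNZNZNNNZNZNNNZNNNZNZNNNZN

This is a Fibonacci-style word recurrence s(k) = s(k−2)·s(k−1): e.g. NN·ZN = NNZN.
Continuing: ZNNNZNNNZNZNNNZN · NNZNZNNNZNZNNNZNNNZNZNNNZN gives term 8.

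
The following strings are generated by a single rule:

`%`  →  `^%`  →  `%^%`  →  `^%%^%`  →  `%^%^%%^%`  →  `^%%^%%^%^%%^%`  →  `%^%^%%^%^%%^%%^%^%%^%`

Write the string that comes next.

^%%^%%^%^%%^%%^%^%%^%^%%^%%^%^%%^%

From term 3 onward, concatenate the second-to-last term with the last: %·^% = %^%, ^%·%^% = ^%%^%, …
The next term joins ^%%^%%^%^%%^% and %^%^%%^%^%%^%%^%^%%^%.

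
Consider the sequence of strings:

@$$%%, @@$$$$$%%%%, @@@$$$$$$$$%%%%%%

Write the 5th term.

Reading off run lengths: @ runs 1, 2, 3; $ runs 2, 5, 8; % runs 2, 4, 6 — each is linear in n (n = 1, 2, …).
Setting n = 5 gives 5, 14, 10 characters in each block.

@@@@@$$$$$$$$$$$$$$%%%%%%%%%%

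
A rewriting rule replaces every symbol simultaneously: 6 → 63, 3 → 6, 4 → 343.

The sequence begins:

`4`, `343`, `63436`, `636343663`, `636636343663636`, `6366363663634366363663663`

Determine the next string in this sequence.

63663636636636366363436636366366363663636

φ(6366363663634366363663663) expands symbol-by-symbol to 63 6 63 63 6 63 6 63 63 6 63 6 343 6 63 63 6 63 6 63 63 6 63 63 6; joining the 25 pieces gives the next term.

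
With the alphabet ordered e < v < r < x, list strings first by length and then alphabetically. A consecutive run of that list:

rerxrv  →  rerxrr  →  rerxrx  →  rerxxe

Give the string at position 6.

rerxxr

Stepping forward 2 times from rerxxe: rerxxe → rerxxv, then the target.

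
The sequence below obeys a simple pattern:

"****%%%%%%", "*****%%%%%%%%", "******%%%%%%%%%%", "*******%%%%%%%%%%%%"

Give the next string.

Reading off run lengths: * runs 4, 5, 6, 7; % runs 6, 8, 10, 12 — each is linear in n, where the shown terms are n = 3, 4, 5, 6.
For the next term, n = 7, so the run lengths are 8, 14.

********%%%%%%%%%%%%%%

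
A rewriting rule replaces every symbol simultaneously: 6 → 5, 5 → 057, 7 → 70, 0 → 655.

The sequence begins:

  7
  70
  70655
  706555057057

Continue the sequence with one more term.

Apply φ to 706555057057 symbol by symbol: 7→70, 0→655, 6→5, 5→057, 5→057, 5→057, 0→655, 5→057, 7→70, 0→655, 5→057, 7→70; joined: 70 655 5 057 057 057 655 057 70 655 057 70.

7065550570570576550577065505770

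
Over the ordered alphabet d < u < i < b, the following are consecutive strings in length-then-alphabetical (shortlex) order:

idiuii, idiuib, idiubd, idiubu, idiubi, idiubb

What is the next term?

Treat idiubb as a base-4 numeral over the given alphabet and add one, carrying through any trailing b's.

idiidd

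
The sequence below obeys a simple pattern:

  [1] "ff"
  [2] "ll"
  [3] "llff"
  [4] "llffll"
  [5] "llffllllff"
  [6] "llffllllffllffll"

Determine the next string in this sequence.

Each term (from the third on) is the previous term followed by the one before it: term 3 = ll·ff = llff.
So term 7 is llffllllffllffll·llffllllff.

llffllllffllffllllffllllff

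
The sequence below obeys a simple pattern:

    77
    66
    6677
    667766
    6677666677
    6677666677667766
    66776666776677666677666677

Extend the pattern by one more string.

667766667766776666776666776677666677667766

From term 3 onward, concatenate the last term with the second-to-last: 66·77 = 6677, 6677·66 = 667766, …
So term 8 is 66776666776677666677666677·6677666677667766.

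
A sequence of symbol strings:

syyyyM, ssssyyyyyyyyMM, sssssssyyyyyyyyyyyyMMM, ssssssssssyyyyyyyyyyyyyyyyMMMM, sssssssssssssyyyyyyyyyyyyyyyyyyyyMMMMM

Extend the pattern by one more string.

ssssssssssssssssyyyyyyyyyyyyyyyyyyyyyyyyMMMMMM

Term n consists of 3n-2 s's, followed by 4n y's, followed by n M's (n = 1, 2, …).
Setting n = 6 gives 16, 24, 6 characters in each block.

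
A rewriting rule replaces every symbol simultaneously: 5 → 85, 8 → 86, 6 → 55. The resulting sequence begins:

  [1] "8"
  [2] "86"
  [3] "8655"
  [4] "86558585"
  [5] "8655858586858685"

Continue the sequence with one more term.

Rewriting the 16 symbols of 8655858586858685 one by one yields 86 55 85 85 86 85 86 85 86 55 86 85 86 55 86 85; concatenated:

86558585868586858655868586558685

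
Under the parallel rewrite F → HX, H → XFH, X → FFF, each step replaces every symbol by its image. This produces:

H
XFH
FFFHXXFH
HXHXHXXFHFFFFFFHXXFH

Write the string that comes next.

Rewriting the 20 symbols of HXHXHXXFHFFFFFFHXXFH one by one yields XFH FFF XFH FFF XFH FFF FFF HX XFH HX HX HX HX HX HX XFH FFF FFF HX XFH; concatenated:

XFHFFFXFHFFFXFHFFFFFFHXXFHHXHXHXHXHXHXXFHFFFFFFHXXFH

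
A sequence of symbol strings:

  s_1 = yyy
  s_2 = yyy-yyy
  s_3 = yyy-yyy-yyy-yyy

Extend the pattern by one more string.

Every step duplicates the string with '-' between the halves.
Doubling yyy-yyy-yyy-yyy with '-' between the halves:

yyy-yyy-yyy-yyy-yyy-yyy-yyy-yyy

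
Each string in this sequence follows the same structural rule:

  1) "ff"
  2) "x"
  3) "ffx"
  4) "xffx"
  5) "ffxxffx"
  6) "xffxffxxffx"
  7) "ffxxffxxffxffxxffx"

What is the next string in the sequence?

This is a Fibonacci-style word recurrence s(k) = s(k−2)·s(k−1): e.g. ff·x = ffx.
Continuing: xffxffxxffx · ffxxffxxffxffxxffx gives term 8.

xffxffxxffxffxxffxxffxffxxffx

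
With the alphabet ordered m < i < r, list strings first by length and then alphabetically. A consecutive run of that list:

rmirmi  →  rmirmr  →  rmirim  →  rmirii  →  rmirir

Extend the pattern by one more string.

rmirrm

Treat rmirir as a base-3 numeral over the given alphabet and add one, carrying through any trailing r's.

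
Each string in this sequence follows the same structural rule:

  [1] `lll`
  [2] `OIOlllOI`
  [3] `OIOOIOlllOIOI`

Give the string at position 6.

s(k+1) = OIO·s(k)·OI, so each term gains OIO as a prefix and OI as a suffix.
From OIOOIOlllOIOI, 3 further steps: OIOOIOlllOIOI → OIOOIOOIOlllOIOIOI → OIOOIOOIOOIOlllOIOIOIOI → (answer).

OIOOIOOIOOIOOIOlllOIOIOIOIOI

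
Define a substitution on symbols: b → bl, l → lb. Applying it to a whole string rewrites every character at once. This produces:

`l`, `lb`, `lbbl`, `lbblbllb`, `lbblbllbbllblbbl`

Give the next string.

lbblbllbbllblbblbllblbbllbblbllb

φ(lbblbllbbllblbbl) expands symbol-by-symbol to lb bl bl lb bl lb lb bl bl lb lb bl lb bl bl lb; joining the 16 pieces gives the next term.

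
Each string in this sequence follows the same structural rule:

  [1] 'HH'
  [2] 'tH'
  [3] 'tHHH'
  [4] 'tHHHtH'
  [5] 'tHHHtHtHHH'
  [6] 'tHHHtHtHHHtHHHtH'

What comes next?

tHHHtHtHHHtHHHtHtHHHtHtHHH

Each term (from the third on) is the previous term followed by the one before it: term 3 = tH·HH = tHHH.
Continuing: tHHHtHtHHHtHHHtH · tHHHtHtHHH gives term 7.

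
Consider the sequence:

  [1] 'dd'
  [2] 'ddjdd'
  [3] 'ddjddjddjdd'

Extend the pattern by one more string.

s(k+1) = s(k)·j·s(k) — each term doubles the last with 'j' between the halves.
Doubling ddjddjddjdd with 'j' between the halves:

ddjddjddjddjddjddjddjdd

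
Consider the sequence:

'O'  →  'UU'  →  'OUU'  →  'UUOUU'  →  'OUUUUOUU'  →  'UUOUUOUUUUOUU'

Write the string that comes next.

OUUUUOUUUUOUUOUUUUOUU

Each term (from the third on) is the two preceding terms concatenated in order: term 3 = O·UU = OUU.
The next term joins OUUUUOUU and UUOUUOUUUUOUU.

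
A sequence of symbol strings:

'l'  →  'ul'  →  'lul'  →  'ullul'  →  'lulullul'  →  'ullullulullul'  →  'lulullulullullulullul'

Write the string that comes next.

From term 3 onward, concatenate the second-to-last term with the last: l·ul = lul, ul·lul = ullul, …
So term 8 is ullullulullul·lulullulullullulullul.

ullullulullullulullulullullulullul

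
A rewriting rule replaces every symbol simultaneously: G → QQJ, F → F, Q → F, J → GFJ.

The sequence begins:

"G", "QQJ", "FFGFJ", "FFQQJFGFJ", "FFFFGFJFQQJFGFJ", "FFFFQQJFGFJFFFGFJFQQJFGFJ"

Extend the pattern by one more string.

φ(FFFFQQJFGFJFFFGFJFQQJFGFJ) expands symbol-by-symbol to F F F F F F GFJ F QQJ F GFJ F F F QQJ F GFJ F F F GFJ F QQJ F GFJ; joining the 25 pieces gives the next term.

FFFFFFGFJFQQJFGFJFFFQQJFGFJFFFGFJFQQJFGFJ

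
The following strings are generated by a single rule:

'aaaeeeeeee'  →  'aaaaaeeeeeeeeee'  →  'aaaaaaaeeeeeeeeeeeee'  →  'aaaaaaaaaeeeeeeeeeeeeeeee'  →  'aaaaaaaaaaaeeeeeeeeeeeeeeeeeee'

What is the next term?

aaaaaaaaaaaaaeeeeeeeeeeeeeeeeeeeeee

Each string has the form a^{2n-1} e^{3n+1}, where the shown terms are n = 2, 3, 4, 5, 6.
At n = 7 the blocks have lengths 13, 22.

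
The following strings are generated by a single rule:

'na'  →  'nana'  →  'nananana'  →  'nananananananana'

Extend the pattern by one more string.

Each string is two copies of the previous one concatenated.
So the next term is two copies of nananananananana.

nananananananananananananananana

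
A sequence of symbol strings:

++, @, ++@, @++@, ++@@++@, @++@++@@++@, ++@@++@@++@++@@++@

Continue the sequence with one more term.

@++@++@@++@++@@++@@++@++@@++@

This is a Fibonacci-style word recurrence s(k) = s(k−2)·s(k−1): e.g. ++·@ = ++@.
So term 8 is @++@++@@++@·++@@++@@++@++@@++@.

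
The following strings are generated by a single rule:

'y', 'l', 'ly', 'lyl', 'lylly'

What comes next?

This is a Fibonacci-style word recurrence s(k) = s(k−1)·s(k−2): e.g. l·y = ly.
Continuing: lylly · lyl gives term 6.

lyllylyl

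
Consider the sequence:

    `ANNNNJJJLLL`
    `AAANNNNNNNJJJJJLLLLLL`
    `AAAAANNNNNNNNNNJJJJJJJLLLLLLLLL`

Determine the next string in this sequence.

The n-th term is 2n-1 A's then 3n+1 N's then 2n+1 J's then 3n L's (n = 1, 2, …).
For the next term, n = 4, so the run lengths are 7, 13, 9, 12.

AAAAAAANNNNNNNNNNNNNJJJJJJJJJLLLLLLLLLLLL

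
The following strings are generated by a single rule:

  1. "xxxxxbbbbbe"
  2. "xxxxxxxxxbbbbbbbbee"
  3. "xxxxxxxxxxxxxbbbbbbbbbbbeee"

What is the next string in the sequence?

Term n consists of 4n+1 x's, followed by 3n+2 b's, followed by n e's (n = 1, 2, …).
Setting n = 4 gives 17, 14, 4 characters in each block.

xxxxxxxxxxxxxxxxxbbbbbbbbbbbbbbeeee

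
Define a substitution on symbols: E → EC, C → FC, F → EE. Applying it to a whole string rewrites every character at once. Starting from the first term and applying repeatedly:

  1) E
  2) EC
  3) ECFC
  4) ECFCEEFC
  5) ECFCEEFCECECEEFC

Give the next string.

Applying the rule to each of the 16 symbols of ECFCEEFCECECEEFC gives the pieces EC FC EE FC EC EC EE FC EC FC EC FC EC EC EE FC, which concatenate to the answer.

ECFCEEFCECECEEFCECFCECFCECECEEFC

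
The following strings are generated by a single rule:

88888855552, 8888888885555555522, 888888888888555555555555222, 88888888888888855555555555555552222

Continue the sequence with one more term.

Each string has the form 8^{3n+3} 5^{4n} 2^{n} (n = 1, 2, …).
At n = 5 the blocks have lengths 18, 20, 5.

8888888888888888885555555555555555555522222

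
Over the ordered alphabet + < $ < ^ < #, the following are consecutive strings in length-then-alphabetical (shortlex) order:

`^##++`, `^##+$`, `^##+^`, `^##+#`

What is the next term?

Treat ^##+# as a base-4 numeral over the given alphabet and add one, carrying through any trailing #'s.

^##$+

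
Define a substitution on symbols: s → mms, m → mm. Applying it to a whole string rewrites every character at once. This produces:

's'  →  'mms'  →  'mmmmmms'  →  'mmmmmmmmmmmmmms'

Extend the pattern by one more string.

mmmmmmmmmmmmmmmmmmmmmmmmmmmmmms

φ(mmmmmmmmmmmmmms) expands symbol-by-symbol to mm mm mm mm mm mm mm mm mm mm mm mm mm mm mms; joining the 15 pieces gives the next term.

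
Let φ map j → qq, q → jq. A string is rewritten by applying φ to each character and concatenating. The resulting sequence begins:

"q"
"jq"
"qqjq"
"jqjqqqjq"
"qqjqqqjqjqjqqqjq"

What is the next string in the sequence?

jqjqqqjqjqjqqqjqqqjqqqjqjqjqqqjq

Replace each of the 16 characters of qqjqqqjqjqjqqqjq in place — jq jq qq jq jq jq qq jq qq jq qq jq jq jq qq jq — and concatenate.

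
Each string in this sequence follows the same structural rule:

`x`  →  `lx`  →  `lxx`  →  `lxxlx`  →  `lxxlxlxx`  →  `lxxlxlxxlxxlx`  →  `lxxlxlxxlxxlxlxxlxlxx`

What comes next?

Each term (from the third on) is the previous term followed by the one before it: term 3 = lx·x = lxx.
Continuing: lxxlxlxxlxxlxlxxlxlxx · lxxlxlxxlxxlx gives term 8.

lxxlxlxxlxxlxlxxlxlxxlxxlxlxxlxxlx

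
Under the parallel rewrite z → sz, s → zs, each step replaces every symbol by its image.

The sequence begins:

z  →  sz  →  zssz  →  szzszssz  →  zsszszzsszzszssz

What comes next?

Replace each of the 16 characters of zsszszzsszzszssz in place — sz zs zs sz zs sz sz zs zs sz sz zs sz zs zs sz — and concatenate.

szzszsszzsszszzszsszszzsszzszssz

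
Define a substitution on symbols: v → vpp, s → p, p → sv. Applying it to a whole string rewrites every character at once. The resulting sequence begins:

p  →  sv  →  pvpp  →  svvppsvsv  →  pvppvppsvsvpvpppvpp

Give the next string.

Applying the rule to each of the 19 symbols of pvppvppsvsvpvpppvpp gives the pieces sv vpp sv sv vpp sv sv p vpp p vpp sv vpp sv sv sv vpp sv sv, which concatenate to the answer.

svvppsvsvvppsvsvpvpppvppsvvppsvsvsvvppsvsv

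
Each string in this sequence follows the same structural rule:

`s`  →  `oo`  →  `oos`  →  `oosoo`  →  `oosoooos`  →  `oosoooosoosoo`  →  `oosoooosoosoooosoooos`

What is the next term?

From term 3 onward, concatenate the last term with the second-to-last: oo·s = oos, oos·oo = oosoo, …
So term 8 is oosoooosoosoooosoooos·oosoooosoosoo.

oosoooosoosoooosoooosoosoooosoosoo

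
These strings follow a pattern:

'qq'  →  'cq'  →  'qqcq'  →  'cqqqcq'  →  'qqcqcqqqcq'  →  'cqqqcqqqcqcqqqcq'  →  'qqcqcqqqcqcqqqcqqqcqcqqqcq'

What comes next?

cqqqcqqqcqcqqqcqqqcqcqqqcqcqqqcqqqcqcqqqcq

Each term (from the third on) is the two preceding terms concatenated in order: term 3 = qq·cq = qqcq.
So term 8 is cqqqcqqqcqcqqqcq·qqcqcqqqcqcqqqcqqqcqcqqqcq.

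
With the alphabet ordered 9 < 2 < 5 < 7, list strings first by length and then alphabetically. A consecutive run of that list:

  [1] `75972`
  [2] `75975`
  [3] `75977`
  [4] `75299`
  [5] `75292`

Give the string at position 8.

Stepping forward 3 times from 75292: 75292 → 75295 → 75297, then the target.

75229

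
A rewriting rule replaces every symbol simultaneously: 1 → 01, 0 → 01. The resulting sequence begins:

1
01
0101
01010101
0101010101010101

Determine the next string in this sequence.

01010101010101010101010101010101

φ(0101010101010101) expands symbol-by-symbol to 01 01 01 01 01 01 01 01 01 01 01 01 01 01 01 01; joining the 16 pieces gives the next term.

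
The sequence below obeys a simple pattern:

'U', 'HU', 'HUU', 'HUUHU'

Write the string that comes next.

From term 3 onward, concatenate the last term with the second-to-last: HU·U = HUU, HUU·HU = HUUHU, …
Continuing: HUUHU · HUU gives term 5.

HUUHUHUU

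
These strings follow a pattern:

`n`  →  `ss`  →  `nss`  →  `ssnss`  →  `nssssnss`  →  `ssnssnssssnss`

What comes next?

This is a Fibonacci-style word recurrence s(k) = s(k−2)·s(k−1): e.g. n·ss = nss.
The next term joins nssssnss and ssnssnssssnss.

nssssnssssnssnssssnss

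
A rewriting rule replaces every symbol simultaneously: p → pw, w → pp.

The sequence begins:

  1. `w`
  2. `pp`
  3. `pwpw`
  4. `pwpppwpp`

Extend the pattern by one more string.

pwpppwpwpwpppwpw

Rewriting each symbol of pwpppwpp: p→pw, w→pp, p→pw, p→pw, p→pw, w→pp, p→pw, p→pw, which concatenates to pw pp pw pw pw pp pw pw.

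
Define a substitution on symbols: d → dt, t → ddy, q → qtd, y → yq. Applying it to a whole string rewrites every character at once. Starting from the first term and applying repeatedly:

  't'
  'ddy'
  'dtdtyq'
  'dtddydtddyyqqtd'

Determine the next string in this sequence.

Replace each of the 15 characters of dtddydtddyyqqtd in place — dt ddy dt dt yq dt ddy dt dt yq yq qtd qtd ddy dt — and concatenate.

dtddydtdtyqdtddydtdtyqyqqtdqtdddydt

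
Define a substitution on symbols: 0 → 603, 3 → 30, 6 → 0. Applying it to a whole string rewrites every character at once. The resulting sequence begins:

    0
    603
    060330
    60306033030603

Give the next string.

0603306030603303060330603060330

Replace each of the 14 characters of 60306033030603 in place — 0 603 30 603 0 603 30 30 603 30 603 0 603 30 — and concatenate.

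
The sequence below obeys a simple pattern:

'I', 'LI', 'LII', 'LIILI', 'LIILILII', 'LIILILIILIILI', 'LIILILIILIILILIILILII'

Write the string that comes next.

From term 3 onward, concatenate the last term with the second-to-last: LI·I = LII, LII·LI = LIILI, …
Continuing: LIILILIILIILILIILILII · LIILILIILIILI gives term 8.

LIILILIILIILILIILILIILIILILIILIILI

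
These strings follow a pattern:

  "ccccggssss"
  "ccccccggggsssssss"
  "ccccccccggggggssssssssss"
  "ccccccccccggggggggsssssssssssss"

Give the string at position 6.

ccccccccccccccggggggggggggsssssssssssssssssss

The n-th term is 2n c's then 2n-2 g's then 3n-2 s's, where the shown terms are n = 2, 3, 4, 5.
At n = 7 the blocks have lengths 14, 12, 19.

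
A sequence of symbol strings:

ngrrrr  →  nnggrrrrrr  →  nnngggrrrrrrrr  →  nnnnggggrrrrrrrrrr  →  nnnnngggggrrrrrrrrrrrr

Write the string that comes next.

Each string has the form n^{n-1} g^{n-1} r^{2n}, where the shown terms are n = 2, 3, 4, 5, 6.
For the next term, n = 7, so the run lengths are 6, 6, 14.

nnnnnnggggggrrrrrrrrrrrrrr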